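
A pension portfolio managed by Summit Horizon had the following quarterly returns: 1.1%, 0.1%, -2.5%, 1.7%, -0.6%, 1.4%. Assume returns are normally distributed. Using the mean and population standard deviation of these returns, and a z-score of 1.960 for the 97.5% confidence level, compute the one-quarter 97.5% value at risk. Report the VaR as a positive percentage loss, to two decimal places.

r̄ = (1.1 + 0.1 − 2.5 + 1.7 − 0.6 + 1.4) / 6 = 0.2000%
Population std dev = √[12.4400 / 6] = 1.4399%
VaR = −(r̄ − z·σ) = −(0.2000 − 1.960 × 1.4399) = −(-2.6222) = 2.6222%

2.62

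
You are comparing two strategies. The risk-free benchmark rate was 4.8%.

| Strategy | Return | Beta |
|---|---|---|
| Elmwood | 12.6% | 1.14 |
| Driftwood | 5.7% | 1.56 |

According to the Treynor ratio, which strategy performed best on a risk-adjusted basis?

Elmwood

Elmwood: Treynor = (12.6% − 4.8%) / 1.14 = 6.842
Driftwood: Treynor = (5.7% − 4.8%) / 1.56 = 0.577
Highest: Elmwood (6.842).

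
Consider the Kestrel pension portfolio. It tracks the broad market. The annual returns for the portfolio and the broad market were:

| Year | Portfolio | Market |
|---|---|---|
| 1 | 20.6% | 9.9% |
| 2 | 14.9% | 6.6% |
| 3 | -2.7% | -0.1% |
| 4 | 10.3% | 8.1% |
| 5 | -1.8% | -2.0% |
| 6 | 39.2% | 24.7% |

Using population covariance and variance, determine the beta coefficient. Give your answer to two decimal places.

r̄p = 13.4167%,  r̄m = 7.8667%
Cov = Σ(rp − r̄p)(rm − r̄m) / 6 = 120.7589
Var(rm) = Σ(rm − r̄m)² / 6 = 74.9956
β = Cov / Var = 120.7589 / 74.9956 = 1.6102

1.61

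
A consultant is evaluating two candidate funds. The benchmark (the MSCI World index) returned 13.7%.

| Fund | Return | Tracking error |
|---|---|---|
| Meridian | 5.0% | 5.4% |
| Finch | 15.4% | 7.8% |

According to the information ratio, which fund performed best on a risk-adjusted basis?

Finch

Meridian: IR = (5.0% − 13.7%) / 5.4% = -1.611
Finch: IR = (15.4% − 13.7%) / 7.8% = 0.218
Highest: Finch (0.218).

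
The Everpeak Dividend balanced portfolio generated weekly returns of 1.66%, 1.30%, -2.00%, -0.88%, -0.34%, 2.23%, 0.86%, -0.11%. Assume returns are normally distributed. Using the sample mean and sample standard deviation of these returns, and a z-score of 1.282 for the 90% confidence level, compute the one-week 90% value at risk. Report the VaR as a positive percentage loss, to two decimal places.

r̄ = (1.66 + 1.3 − 2 − 0.88 − 0.34 + 2.23 + 0.86 − 0.11) / 8 = 2.720 / 8 = 0.3400%
Sample std dev = √[14.1354 / 7] = 1.4210%
VaR = −(r̄ − z·σ) = −(0.3400 − 1.282 × 1.4210) = −(-1.4817) = 1.4817%

1.48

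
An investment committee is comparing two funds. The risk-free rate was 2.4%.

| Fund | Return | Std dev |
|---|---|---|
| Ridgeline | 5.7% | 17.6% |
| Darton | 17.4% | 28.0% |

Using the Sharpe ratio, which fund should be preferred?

Ridgeline: Sharpe ratio = (5.7% − 2.4%) / 17.6% = 0.188
Darton: Sharpe ratio = (17.4% − 2.4%) / 28.0% = 0.536
Highest: Darton (0.536).

Darton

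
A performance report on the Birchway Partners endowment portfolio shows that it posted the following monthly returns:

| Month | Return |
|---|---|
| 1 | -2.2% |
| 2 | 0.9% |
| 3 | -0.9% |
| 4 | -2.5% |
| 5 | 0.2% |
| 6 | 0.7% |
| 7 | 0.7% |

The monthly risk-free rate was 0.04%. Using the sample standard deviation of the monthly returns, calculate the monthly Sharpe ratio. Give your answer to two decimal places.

-0.34

r̄ = (-2.2 + 0.9 − 0.9 − 2.5 + 0.2 + 0.7 + 0.7) / 7 = -0.4429%
Sample std dev = √[12.3571 / 6] = 1.4351%
Sharpe = (r̄ − rf) / σ = (-0.4429 − 0.04) / 1.4351 = -0.4829 / 1.4351 = -0.3365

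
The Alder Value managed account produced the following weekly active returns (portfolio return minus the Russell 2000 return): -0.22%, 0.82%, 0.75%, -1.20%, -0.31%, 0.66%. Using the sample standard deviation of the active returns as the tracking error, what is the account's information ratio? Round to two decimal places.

r̄ = (-0.22 + 0.82 + 0.75 − 1.2 − 0.31 + 0.66) / 6 = 0.0833%
Σ(r − r̄)² = (-0.22 − 0.0833)² + (0.82 − 0.0833)² + (0.75 − 0.0833)² + … = 3.2133
σ = √[3.2133 / 5] = 0.8017%
IR = r̄ / tracking error = 0.0833 / 0.8017 = 0.1039

0.10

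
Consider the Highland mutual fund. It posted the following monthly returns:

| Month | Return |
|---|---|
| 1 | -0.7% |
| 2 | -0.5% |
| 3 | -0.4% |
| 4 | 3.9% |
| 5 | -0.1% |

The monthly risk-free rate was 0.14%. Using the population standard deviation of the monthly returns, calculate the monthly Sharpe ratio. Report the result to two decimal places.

μ = (-0.7 − 0.5 − 0.4 + 3.9 − 0.1) / 5 = 0.4400%
Σ(r − μ)² = 15.1520; population σ = √(15.1520/5) = 1.7408%
Sharpe = (μ − rf) / σ = (0.4400 − 0.14) / 1.7408 = 0.3000 / 1.7408 = 0.1723

0.17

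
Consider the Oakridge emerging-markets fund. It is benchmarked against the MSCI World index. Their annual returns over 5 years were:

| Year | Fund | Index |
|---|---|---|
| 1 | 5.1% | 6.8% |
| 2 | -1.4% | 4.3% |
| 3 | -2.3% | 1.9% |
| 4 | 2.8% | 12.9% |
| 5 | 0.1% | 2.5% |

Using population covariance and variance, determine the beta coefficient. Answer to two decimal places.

r̄p = 0.8600%,  r̄m = 5.6800%
Cov = Σ(rp − r̄p)(rm − r̄m) / 5 = 7.2472
Var(rm) = Σ(rm − r̄m)² / 5 = 15.9376
β = Cov / Var = 7.2472 / 15.9376 = 0.4547

0.45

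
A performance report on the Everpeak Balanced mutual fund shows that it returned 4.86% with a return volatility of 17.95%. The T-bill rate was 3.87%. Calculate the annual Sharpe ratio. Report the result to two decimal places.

Sharpe = (Rp − Rf) / σp = (4.86% − 3.87%) / 17.95% = 0.99% / 17.95% = 0.0552

0.06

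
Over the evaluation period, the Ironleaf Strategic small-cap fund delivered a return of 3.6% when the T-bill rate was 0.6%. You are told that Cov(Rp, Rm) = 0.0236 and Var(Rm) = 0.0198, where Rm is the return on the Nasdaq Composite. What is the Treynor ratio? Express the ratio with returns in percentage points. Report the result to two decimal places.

β = Cov / Var = 0.0236 / 0.0198 = 1.1919
Treynor = (Rp − Rf) / β = (3.6% − 0.6%) / 1.1919 = 3.00 / 1.1919 = 2.5170

2.52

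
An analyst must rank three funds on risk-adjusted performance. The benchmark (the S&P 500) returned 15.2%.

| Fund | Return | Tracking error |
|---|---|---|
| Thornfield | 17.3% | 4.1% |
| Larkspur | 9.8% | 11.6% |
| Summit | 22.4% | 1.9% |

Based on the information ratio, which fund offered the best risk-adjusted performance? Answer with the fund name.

Summit

Thornfield: IR = (17.3% − 15.2%) / 4.1% = 0.512
Larkspur: IR = (9.8% − 15.2%) / 11.6% = -0.466
Summit: IR = (22.4% − 15.2%) / 1.9% = 3.789
Highest: Summit (3.789).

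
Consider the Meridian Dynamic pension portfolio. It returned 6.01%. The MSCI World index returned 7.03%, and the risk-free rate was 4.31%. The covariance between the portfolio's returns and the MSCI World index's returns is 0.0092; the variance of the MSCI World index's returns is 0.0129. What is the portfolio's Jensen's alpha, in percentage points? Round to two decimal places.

β = Cov / Var = 0.0092 / 0.0129 = 0.7132
E[R] = Rf + β(Rm − Rf) = 4.31% + 0.7132 × (7.03% − 4.31%) = 6.2499%
α = Rp − E[R] = 6.01% − 6.2499% = -0.2399

-0.24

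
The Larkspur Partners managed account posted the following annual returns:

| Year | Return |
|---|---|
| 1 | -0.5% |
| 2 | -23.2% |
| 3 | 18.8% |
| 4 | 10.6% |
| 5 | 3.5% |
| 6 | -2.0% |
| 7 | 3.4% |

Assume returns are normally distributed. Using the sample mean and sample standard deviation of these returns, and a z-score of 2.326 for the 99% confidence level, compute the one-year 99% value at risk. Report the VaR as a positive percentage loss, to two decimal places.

r̄ = (-0.5 − 23.2 + 18.8 + 10.6 + 3.5 − 2 + 3.4) / 7 = 10.60 / 7 = 1.5143%
Σ(r − r̄)² = 1016.0486; sample σ = √(1016.0486/6) = 13.0131%
VaR = −(r̄ − z·σ) = −(1.5143 − 2.326 × 13.0131) = −(-28.7542) = 28.7542%

28.75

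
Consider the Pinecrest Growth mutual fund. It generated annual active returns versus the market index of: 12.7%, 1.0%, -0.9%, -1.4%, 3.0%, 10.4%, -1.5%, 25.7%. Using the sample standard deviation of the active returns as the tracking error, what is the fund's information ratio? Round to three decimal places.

Mean return r̄ = 49.00 / 8 = 6.1250%
Σ(r − r̄)² = 644.8350; sample σ = √(644.8350/7) = 9.5979%
IR = r̄ / tracking error = 6.1250 / 9.5979 = 0.6382

0.638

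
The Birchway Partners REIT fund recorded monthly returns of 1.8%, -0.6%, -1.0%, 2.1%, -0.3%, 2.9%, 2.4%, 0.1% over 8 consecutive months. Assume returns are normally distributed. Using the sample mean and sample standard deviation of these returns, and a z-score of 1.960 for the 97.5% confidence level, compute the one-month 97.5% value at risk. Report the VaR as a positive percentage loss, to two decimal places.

μ = (1.8 − 0.6 − 1 + 2.1 − 0.3 + 2.9 + 2.4 + 0.1) / 8 = 0.9250%
Σ(r − μ)² = 16.4350; sample σ = √(16.4350/7) = 1.5323%
VaR = −(μ − z·σ) = −(0.9250 − 1.960 × 1.5323) = −(-2.0783) = 2.0783%

2.08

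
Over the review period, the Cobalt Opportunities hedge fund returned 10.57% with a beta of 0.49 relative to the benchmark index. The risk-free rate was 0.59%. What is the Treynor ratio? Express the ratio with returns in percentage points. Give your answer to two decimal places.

20.37

Treynor = (Rp − Rf) / β = (10.57% − 0.59%) / 0.49 = 9.98 / 0.49 = 20.3673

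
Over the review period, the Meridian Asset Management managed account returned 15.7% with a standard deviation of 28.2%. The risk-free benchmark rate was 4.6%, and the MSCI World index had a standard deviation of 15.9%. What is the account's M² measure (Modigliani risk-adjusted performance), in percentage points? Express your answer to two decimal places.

Sharpe = (Rp − Rf) / σp = (15.7% − 4.6%) / 28.2% = 0.3936
M² = Rf + Sharpe × σm = 4.6% + 0.3936 × 15.9% = 10.8582%

10.86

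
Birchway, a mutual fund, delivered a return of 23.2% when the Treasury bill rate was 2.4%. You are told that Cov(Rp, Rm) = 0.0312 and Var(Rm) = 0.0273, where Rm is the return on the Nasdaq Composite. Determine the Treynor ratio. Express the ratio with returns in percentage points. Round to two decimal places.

18.20

β = Cov / Var = 0.0312 / 0.0273 = 1.1429
Treynor = (Rp − Rf) / β = (23.2% − 2.4%) / 1.1429 = 20.80 / 1.1429 = 18.1993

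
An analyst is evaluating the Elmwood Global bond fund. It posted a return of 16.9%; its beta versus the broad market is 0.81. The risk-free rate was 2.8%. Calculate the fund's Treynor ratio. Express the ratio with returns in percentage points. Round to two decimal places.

Treynor = (Rp − Rf) / β = (16.9% − 2.8%) / 0.81 = 14.10 / 0.81 = 17.4074

17.41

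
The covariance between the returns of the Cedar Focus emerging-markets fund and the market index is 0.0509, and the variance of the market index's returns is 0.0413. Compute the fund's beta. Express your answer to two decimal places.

1.23

β = Cov(Rp, Rm) / Var(Rm) = 0.0509 / 0.0413 = 1.2324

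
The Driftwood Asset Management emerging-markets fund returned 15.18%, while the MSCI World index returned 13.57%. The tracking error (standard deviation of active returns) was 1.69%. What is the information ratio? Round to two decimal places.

0.95

IR = (Rp − Rb) / TE = (15.18% − 13.57%) / 1.69% = 1.61% / 1.69% = 0.9527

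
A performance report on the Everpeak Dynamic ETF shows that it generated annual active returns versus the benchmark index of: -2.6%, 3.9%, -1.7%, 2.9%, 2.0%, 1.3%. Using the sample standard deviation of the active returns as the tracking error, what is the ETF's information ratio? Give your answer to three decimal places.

r̄ = (-2.6 + 3.9 − 1.7 + 2.9 + 2 + 1.3) / 6 = 0.9667%
Σ(r − r̄)² = (-2.6 − 0.9667)² + (3.9 − 0.9667)² + … = 33.3533
σ = √[33.3533 / 5] = 2.5828%
IR = r̄ / tracking error = 0.9667 / 2.5828 = 0.3743

0.374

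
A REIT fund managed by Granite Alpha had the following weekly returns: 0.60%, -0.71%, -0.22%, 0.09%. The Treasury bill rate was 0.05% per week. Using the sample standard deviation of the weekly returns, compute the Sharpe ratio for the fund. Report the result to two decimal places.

-0.20

Mean return μ = -0.240 / 4 = -0.0600%
Σ(r − μ)² = (0.6 − (-0.0600))² + (-0.71 − (-0.0600))² + (-0.22 − (-0.0600))² + … = 0.9062
sample σ = √(0.9062 / 3) = √0.3021 = 0.5496%
Sharpe = (μ − rf) / σ = (-0.0600 − 0.05) / 0.5496 = -0.1100 / 0.5496 = -0.2001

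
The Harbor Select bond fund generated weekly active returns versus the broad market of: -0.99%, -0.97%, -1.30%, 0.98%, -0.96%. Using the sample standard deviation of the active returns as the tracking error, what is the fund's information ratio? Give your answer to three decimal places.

-0.704

r̄ = (-0.99 − 0.97 − 1.3 + 0.98 − 0.96) / 5 = -0.6480%
Σ(r − r̄)² = 3.3935; sample σ = √(3.3935/4) = 0.9211%
IR = r̄ / tracking error = -0.6480 / 0.9211 = -0.7035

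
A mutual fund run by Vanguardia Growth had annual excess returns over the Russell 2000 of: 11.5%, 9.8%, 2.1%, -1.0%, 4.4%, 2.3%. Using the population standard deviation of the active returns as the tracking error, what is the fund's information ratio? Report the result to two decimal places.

1.10

Mean return r̄ = 29.10 / 6 = 4.8500%
Σ(r − r̄)² = (11.5 − 4.8500)² + (9.8 − 4.8500)² + … = 117.2150
population σ = √(117.2150 / 6) = √19.5358 = 4.4199%
IR = r̄ / tracking error = 4.8500 / 4.4199 = 1.0973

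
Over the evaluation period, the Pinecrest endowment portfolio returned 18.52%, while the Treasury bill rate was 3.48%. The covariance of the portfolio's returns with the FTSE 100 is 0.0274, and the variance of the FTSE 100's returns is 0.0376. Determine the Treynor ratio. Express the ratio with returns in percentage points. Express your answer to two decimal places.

β = Cov / Var = 0.0274 / 0.0376 = 0.7287
Treynor = (Rp − Rf) / β = (18.52% − 3.48%) / 0.7287 = 15.04 / 0.7287 = 20.6395

20.64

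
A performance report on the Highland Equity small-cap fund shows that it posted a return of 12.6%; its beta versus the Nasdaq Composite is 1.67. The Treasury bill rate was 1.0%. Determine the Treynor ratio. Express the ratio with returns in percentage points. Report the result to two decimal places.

Treynor = (Rp − Rf) / β = (12.6% − 1.0%) / 1.67 = 11.60 / 1.67 = 6.9461

6.95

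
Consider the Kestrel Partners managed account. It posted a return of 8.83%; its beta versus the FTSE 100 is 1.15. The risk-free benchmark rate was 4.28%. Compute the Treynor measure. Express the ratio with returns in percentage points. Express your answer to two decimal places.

3.96

Treynor = (Rp − Rf) / β = (8.83% − 4.28%) / 1.15 = 4.55 / 1.15 = 3.9565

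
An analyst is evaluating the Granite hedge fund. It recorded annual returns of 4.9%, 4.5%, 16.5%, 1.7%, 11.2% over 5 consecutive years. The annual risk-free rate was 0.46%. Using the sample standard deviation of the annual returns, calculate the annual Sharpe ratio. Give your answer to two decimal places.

1.22

r̄ = (4.9 + 4.5 + 16.5 + 1.7 + 11.2) / 5 = 7.7600%
Σ(r − r̄)² = (4.9 − 7.7600)² + (4.5 − 7.7600)² + (16.5 − 7.7600)² + … = 143.7520
σ = √[143.7520 / 4] = 5.9948%
Sharpe = (r̄ − rf) / σ = (7.7600 − 0.46) / 5.9948 = 7.3000 / 5.9948 = 1.2177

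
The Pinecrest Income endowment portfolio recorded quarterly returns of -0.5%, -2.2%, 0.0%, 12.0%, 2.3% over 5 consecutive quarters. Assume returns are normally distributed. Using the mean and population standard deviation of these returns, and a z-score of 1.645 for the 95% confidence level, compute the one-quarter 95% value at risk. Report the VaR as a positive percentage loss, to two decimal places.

5.99

μ = (-0.5 − 2.2 + 0 + 12 + 2.3) / 5 = 2.3200%
Population σ = √[Σ(r − μ)² / 5] = √[127.4680 / 5] = √25.4936 = 5.0491%
VaR = −(μ − z·σ) = −(2.3200 − 1.645 × 5.0491) = −(-5.9858) = 5.9858%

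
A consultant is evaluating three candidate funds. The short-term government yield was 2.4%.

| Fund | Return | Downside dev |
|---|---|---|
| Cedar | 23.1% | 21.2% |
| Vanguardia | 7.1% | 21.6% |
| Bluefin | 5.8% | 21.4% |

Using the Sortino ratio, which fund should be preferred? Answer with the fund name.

Cedar: Sortino ratio = (23.1% − 2.4%) / 21.2% = 0.976
Vanguardia: Sortino ratio = (7.1% − 2.4%) / 21.6% = 0.218
Bluefin: Sortino ratio = (5.8% − 2.4%) / 21.4% = 0.159
Highest: Cedar (0.976).

Cedar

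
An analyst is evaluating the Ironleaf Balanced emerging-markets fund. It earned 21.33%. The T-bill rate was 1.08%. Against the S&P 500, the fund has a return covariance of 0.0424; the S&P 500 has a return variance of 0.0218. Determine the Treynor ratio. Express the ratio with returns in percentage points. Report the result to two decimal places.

10.41

β = Cov / Var = 0.0424 / 0.0218 = 1.9450
Treynor = (Rp − Rf) / β = (21.33% − 1.08%) / 1.9450 = 20.25 / 1.9450 = 10.4113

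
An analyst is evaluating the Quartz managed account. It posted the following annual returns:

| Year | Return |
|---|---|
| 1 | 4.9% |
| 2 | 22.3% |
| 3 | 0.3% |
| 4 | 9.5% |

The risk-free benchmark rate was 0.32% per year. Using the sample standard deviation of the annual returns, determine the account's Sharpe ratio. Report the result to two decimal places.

r̄ = (4.9 + 22.3 + 0.3 + 9.5) / 4 = 37.00 / 4 = 9.2500%
Sample std dev = √[269.3900 / 3] = 9.4761%
Sharpe = (r̄ − rf) / σ = (9.2500 − 0.32) / 9.4761 = 8.9300 / 9.4761 = 0.9424

0.94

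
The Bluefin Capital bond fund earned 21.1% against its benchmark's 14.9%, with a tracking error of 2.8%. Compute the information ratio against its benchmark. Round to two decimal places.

IR = (Rp − Rb) / TE = (21.1% − 14.9%) / 2.8% = 6.20% / 2.8% = 2.2143

2.21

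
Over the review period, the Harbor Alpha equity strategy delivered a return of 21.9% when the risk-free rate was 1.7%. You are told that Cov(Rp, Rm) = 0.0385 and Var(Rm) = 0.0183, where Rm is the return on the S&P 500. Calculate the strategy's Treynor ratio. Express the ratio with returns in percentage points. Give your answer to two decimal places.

9.60

β = Cov / Var = 0.0385 / 0.0183 = 2.1038
Treynor = (Rp − Rf) / β = (21.9% − 1.7%) / 2.1038 = 20.20 / 2.1038 = 9.6017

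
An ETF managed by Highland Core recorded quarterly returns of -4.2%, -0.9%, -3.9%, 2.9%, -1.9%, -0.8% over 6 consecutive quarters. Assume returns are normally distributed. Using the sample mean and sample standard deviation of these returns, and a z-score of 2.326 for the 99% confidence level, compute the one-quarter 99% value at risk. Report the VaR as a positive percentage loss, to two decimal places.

Mean return μ = -8.80 / 6 = -1.4667%
Sample std dev = √[33.4133 / 5] = 2.5851%
VaR = −(μ − z·σ) = −(-1.4667 − 2.326 × 2.5851) = −(-7.4796) = 7.4796%

7.48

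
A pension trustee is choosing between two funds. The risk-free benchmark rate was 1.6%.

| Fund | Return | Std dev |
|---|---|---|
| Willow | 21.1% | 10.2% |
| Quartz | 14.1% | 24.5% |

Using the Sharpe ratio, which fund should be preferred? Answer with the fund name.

Willow: Sharpe ratio = (21.1% − 1.6%) / 10.2% = 1.912
Quartz: Sharpe ratio = (14.1% − 1.6%) / 24.5% = 0.510
Highest: Willow (1.912).

Willow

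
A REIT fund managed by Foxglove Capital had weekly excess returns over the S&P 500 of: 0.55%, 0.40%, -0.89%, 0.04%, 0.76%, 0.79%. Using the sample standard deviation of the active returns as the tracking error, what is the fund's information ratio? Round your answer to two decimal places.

Mean return r̄ = 1.650 / 6 = 0.2750%
Σ(r − r̄)² = (0.55 − 0.2750)² + (0.4 − 0.2750)² + (-0.89 − 0.2750)² + … = 2.0042
sample σ = √(2.0042 / 5) = √0.4008 = 0.6331%
IR = r̄ / tracking error = 0.2750 / 0.6331 = 0.4344

0.43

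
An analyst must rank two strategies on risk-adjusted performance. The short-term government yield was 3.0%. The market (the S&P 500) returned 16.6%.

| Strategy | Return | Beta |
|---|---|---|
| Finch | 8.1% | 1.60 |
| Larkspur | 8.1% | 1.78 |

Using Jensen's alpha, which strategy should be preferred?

Finch: α = 8.1% − [3.0% + 1.60 × (16.6% − 3.0%)] = -16.660
Larkspur: α = 8.1% − [3.0% + 1.78 × (16.6% − 3.0%)] = -19.108
Highest: Finch (-16.660).

Finch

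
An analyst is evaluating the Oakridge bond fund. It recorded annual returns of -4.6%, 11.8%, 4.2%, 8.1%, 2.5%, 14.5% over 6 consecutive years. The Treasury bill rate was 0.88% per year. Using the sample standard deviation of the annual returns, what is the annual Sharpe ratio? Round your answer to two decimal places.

Mean return r̄ = 36.50 / 6 = 6.0833%
Sample σ = √[Σ(r − r̄)² / 5] = √[238.1083 / 5] = √47.6217 = 6.9008%
Sharpe = (r̄ − rf) / σ = (6.0833 − 0.88) / 6.9008 = 5.2033 / 6.9008 = 0.7540

0.75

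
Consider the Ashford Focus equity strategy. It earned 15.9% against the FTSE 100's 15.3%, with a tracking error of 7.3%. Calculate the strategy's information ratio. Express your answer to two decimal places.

IR = (Rp − Rb) / TE = (15.9% − 15.3%) / 7.3% = 0.60% / 7.3% = 0.0822

0.08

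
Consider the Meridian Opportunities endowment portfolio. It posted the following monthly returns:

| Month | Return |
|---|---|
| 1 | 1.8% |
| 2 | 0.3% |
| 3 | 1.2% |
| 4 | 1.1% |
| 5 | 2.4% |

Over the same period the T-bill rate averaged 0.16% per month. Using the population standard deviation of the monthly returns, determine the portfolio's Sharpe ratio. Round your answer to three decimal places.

1.700

r̄ = (1.8 + 0.3 + 1.2 + 1.1 + 2.4) / 5 = 6.80 / 5 = 1.3600%
Σ(r − r̄)² = (1.8 − 1.3600)² + (0.3 − 1.3600)² + (1.2 − 1.3600)² + … = 2.4920
population σ = √(2.4920 / 5) = √0.4984 = 0.7060%
Sharpe = (r̄ − rf) / σ = (1.3600 − 0.16) / 0.7060 = 1.2000 / 0.7060 = 1.6997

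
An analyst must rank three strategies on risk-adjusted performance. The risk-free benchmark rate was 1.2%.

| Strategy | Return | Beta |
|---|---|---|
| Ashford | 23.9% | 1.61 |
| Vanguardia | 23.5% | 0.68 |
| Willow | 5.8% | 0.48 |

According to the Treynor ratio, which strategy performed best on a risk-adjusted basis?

Vanguardia

Ashford: Treynor = (23.9% − 1.2%) / 1.61 = 14.099
Vanguardia: Treynor = (23.5% − 1.2%) / 0.68 = 32.794
Willow: Treynor = (5.8% − 1.2%) / 0.48 = 9.583
Highest: Vanguardia (32.794).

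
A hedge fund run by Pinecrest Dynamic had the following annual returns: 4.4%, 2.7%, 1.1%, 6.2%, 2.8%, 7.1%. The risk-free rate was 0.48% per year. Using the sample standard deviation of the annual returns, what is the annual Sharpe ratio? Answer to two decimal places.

1.56

r̄ = (4.4 + 2.7 + 1.1 + 6.2 + 2.8 + 7.1) / 6 = 4.0500%
Σ(r − r̄)² = (4.4 − 4.0500)² + (2.7 − 4.0500)² + … = 26.1350
sample σ = √(26.1350 / 5) = √5.2270 = 2.2863%
Sharpe = (r̄ − rf) / σ = (4.0500 − 0.48) / 2.2863 = 3.5700 / 2.2863 = 1.5615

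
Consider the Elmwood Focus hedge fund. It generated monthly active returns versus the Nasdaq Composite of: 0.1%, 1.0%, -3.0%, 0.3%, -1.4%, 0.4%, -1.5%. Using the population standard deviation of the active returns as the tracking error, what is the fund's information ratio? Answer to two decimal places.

r̄ = (0.1 + 1 − 3 + 0.3 − 1.4 + 0.4 − 1.5) / 7 = -0.5857%
Σ(r − r̄)² = (0.1 − (-0.5857))² + (1 − (-0.5857))² + … = 12.0686
population σ = √(12.0686 / 7) = √1.7241 = 1.3130%
IR = r̄ / tracking error = -0.5857 / 1.3130 = -0.4461

-0.45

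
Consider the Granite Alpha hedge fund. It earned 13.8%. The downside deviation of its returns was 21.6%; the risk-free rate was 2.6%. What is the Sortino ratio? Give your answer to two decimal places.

Sortino = (Rp − Rf) / σd = (13.8% − 2.6%) / 21.6% = 11.20% / 21.6% = 0.5185

0.52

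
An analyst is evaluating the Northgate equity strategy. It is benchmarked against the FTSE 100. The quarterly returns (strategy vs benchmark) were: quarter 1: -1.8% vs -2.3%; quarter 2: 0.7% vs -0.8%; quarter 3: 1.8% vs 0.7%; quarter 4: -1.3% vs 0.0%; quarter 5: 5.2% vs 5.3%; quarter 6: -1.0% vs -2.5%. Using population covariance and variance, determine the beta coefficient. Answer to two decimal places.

0.85

r̄p = 0.6000%,  r̄m = 0.0667%
Cov = Σ(rp − r̄p)(rm − r̄m) / 6 = 5.7767
Var(rm) = Σ(rm − r̄m)² / 6 = 6.7889
β = Cov / Var = 5.7767 / 6.7889 = 0.8509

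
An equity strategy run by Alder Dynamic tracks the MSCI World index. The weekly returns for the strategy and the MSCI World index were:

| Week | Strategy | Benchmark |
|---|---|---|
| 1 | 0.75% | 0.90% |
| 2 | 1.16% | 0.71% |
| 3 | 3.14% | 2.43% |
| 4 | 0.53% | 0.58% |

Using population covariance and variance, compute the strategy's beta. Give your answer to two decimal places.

1.35

r̄p = 1.3950%,  r̄m = 1.1550%
Cov = Σ(rp − r̄p)(rm − r̄m) / 4 = 0.7478
Var(rm) = Σ(rm − r̄m)² / 4 = 0.5548
β = Cov / Var = 0.7478 / 0.5548 = 1.3479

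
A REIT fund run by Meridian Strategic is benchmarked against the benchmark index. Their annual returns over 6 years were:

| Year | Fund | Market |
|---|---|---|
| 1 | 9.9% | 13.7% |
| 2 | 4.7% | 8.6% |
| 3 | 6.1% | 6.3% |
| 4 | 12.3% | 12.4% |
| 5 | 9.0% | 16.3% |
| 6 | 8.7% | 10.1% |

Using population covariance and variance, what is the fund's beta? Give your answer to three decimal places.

0.488

r̄p = 8.4500%,  r̄m = 11.2333%
Cov = Σ(rp − r̄p)(rm − r̄m) / 6 = 5.3400
Var(rm) = Σ(rm − r̄m)² / 6 = 10.9456
β = Cov / Var = 5.3400 / 10.9456 = 0.4879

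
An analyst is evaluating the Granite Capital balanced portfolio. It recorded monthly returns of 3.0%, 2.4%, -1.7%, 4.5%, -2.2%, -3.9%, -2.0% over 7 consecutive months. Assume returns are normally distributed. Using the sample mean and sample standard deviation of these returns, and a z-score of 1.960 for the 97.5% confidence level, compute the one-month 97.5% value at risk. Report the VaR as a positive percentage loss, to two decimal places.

μ = (3 + 2.4 − 1.7 + 4.5 − 2.2 − 3.9 − 2) / 7 = 0.10 / 7 = 0.0143%
Σ(r − μ)² = (3 − 0.0143)² + (2.4 − 0.0143)² + (-1.7 − 0.0143)² + … = 61.9486
sample σ = √(61.9486 / 6) = √10.3248 = 3.2132%
VaR = −(μ − z·σ) = −(0.0143 − 1.960 × 3.2132) = −(-6.2836) = 6.2836%

6.28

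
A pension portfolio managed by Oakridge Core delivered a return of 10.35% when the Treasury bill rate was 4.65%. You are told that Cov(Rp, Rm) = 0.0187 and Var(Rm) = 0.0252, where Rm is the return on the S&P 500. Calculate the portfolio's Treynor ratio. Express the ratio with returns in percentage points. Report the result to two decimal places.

7.68

β = Cov / Var = 0.0187 / 0.0252 = 0.7421
Treynor = (Rp − Rf) / β = (10.35% − 4.65%) / 0.7421 = 5.70 / 0.7421 = 7.6809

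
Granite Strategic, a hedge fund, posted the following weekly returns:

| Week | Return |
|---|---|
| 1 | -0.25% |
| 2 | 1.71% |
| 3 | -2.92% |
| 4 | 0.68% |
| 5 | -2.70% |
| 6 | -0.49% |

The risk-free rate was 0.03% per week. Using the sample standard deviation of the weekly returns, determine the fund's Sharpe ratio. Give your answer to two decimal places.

r̄ = (-0.25 + 1.71 − 2.92 + 0.68 − 2.7 − 0.49) / 6 = -3.970 / 6 = -0.6617%
Σ(r − r̄)² = 16.8787; sample σ = √(16.8787/5) = 1.8373%
Sharpe = (r̄ − rf) / σ = (-0.6617 − 0.03) / 1.8373 = -0.6917 / 1.8373 = -0.3765

-0.38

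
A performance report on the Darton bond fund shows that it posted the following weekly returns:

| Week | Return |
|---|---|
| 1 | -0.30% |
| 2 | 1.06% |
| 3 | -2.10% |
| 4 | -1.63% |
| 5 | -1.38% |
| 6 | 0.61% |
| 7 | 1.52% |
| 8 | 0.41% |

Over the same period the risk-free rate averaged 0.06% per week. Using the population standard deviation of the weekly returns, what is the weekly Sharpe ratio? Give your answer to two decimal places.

-0.23

Mean return μ = -1.810 / 8 = -0.2263%
Population std dev = √[12.6260 / 8] = 1.2563%
Sharpe = (μ − rf) / σ = (-0.2263 − 0.06) / 1.2563 = -0.2863 / 1.2563 = -0.2279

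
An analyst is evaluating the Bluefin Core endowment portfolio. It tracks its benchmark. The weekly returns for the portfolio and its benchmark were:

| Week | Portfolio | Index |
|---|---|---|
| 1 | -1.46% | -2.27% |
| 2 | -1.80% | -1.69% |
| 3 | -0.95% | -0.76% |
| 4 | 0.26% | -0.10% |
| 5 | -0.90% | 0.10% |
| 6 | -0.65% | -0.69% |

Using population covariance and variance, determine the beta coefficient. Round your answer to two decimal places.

r̄p = -0.9167%,  r̄m = -0.9017%
Cov = Σ(rp − r̄p)(rm − r̄m) / 6 = 0.4086
Var(rm) = Σ(rm − r̄m)² / 6 = 0.7008
β = Cov / Var = 0.4086 / 0.7008 = 0.5830

0.58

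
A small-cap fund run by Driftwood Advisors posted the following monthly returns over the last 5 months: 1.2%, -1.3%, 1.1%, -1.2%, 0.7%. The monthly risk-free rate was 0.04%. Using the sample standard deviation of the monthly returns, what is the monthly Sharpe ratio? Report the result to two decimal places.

0.05

r̄ = (1.2 − 1.3 + 1.1 − 1.2 + 0.7) / 5 = 0.1000%
Σ(r − r̄)² = (1.2 − 0.1000)² + (-1.3 − 0.1000)² + (1.1 − 0.1000)² + … = 6.2200
σ = √[6.2200 / 4] = 1.2470%
Sharpe = (r̄ − rf) / σ = (0.1000 − 0.04) / 1.2470 = 0.0600 / 1.2470 = 0.0481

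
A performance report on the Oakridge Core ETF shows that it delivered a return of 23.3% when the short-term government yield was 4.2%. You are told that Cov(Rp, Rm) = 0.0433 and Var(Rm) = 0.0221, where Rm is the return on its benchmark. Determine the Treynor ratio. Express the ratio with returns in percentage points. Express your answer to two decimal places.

9.75

β = Cov / Var = 0.0433 / 0.0221 = 1.9593
Treynor = (Rp − Rf) / β = (23.3% − 4.2%) / 1.9593 = 19.10 / 1.9593 = 9.7484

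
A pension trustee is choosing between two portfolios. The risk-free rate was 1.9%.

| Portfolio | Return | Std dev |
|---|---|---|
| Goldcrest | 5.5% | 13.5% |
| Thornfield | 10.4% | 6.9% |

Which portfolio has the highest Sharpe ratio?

Goldcrest: Sharpe ratio = (5.5% − 1.9%) / 13.5% = 0.267
Thornfield: Sharpe ratio = (10.4% − 1.9%) / 6.9% = 1.232
Highest: Thornfield (1.232).

Thornfield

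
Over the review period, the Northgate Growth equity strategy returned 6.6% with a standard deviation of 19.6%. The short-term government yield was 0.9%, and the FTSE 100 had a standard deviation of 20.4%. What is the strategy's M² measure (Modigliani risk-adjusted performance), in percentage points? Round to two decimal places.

Sharpe = (Rp − Rf) / σp = (6.6% − 0.9%) / 19.6% = 0.2908
M² = Rf + Sharpe × σm = 0.9% + 0.2908 × 20.4% = 6.8323%

6.83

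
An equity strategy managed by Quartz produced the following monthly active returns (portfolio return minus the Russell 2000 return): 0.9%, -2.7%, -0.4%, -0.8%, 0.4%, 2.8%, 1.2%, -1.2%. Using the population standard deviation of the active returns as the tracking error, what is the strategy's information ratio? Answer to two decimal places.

0.02

r̄ = (0.9 − 2.7 − 0.4 − 0.8 + 0.4 + 2.8 + 1.2 − 1.2) / 8 = 0.20 / 8 = 0.0250%
Σ(r − r̄)² = 19.7750; population σ = √(19.7750/8) = 1.5722%
IR = r̄ / tracking error = 0.0250 / 1.5722 = 0.0159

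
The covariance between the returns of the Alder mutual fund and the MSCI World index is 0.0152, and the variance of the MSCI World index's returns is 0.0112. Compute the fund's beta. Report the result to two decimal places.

1.36

β = Cov(Rp, Rm) / Var(Rm) = 0.0152 / 0.0112 = 1.3571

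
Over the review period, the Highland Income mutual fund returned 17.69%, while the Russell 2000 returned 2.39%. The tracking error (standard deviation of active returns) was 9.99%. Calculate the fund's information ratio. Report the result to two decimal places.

IR = (Rp − Rb) / TE = (17.69% − 2.39%) / 9.99% = 15.30% / 9.99% = 1.5315

1.53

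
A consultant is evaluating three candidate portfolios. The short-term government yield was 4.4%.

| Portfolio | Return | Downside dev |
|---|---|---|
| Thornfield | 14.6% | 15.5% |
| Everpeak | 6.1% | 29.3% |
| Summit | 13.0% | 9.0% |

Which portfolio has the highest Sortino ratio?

Summit

Thornfield: Sortino ratio = (14.6% − 4.4%) / 15.5% = 0.658
Everpeak: Sortino ratio = (6.1% − 4.4%) / 29.3% = 0.058
Summit: Sortino ratio = (13.0% − 4.4%) / 9.0% = 0.956
Highest: Summit (0.956).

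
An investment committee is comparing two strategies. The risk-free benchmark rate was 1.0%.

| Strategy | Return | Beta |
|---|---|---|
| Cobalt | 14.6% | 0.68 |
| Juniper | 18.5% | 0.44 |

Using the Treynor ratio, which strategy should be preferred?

Cobalt: Treynor = (14.6% − 1.0%) / 0.68 = 20.000
Juniper: Treynor = (18.5% − 1.0%) / 0.44 = 39.773
Highest: Juniper (39.773).

Juniper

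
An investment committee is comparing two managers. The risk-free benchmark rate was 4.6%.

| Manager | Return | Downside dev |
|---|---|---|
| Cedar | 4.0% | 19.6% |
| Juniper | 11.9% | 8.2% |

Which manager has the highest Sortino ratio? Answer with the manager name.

Cedar: Sortino ratio = (4.0% − 4.6%) / 19.6% = -0.031
Juniper: Sortino ratio = (11.9% − 4.6%) / 8.2% = 0.890
Highest: Juniper (0.890).

Juniper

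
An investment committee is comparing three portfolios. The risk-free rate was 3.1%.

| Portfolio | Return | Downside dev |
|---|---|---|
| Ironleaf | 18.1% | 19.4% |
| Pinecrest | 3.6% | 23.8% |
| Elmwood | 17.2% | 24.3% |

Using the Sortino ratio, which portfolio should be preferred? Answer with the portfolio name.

Ironleaf

Ironleaf: Sortino ratio = (18.1% − 3.1%) / 19.4% = 0.773
Pinecrest: Sortino ratio = (3.6% − 3.1%) / 23.8% = 0.021
Elmwood: Sortino ratio = (17.2% − 3.1%) / 24.3% = 0.580
Highest: Ironleaf (0.773).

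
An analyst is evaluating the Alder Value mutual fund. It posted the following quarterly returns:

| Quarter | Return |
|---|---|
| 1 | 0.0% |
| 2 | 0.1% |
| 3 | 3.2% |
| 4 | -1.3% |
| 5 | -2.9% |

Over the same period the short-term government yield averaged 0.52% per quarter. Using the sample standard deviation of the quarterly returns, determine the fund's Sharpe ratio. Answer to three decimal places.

r̄ = (0 + 0.1 + 3.2 − 1.3 − 2.9) / 5 = -0.90 / 5 = -0.1800%
Σ(r − r̄)² = 20.1880; sample σ = √(20.1880/4) = 2.2466%
Sharpe = (r̄ − rf) / σ = (-0.1800 − 0.52) / 2.2466 = -0.7000 / 2.2466 = -0.3116

-0.312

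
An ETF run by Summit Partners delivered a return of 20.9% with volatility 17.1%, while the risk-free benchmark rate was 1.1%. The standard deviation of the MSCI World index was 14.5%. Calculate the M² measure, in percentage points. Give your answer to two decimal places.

17.89

Sharpe = (Rp − Rf) / σp = (20.9% − 1.1%) / 17.1% = 1.1579
M² = Rf + Sharpe × σm = 1.1% + 1.1579 × 14.5% = 17.8896%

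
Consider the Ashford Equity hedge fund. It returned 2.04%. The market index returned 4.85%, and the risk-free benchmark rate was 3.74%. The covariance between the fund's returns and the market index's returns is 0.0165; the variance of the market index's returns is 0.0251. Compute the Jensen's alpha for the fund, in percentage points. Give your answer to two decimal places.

β = Cov / Var = 0.0165 / 0.0251 = 0.6574
E[R] = Rf + β(Rm − Rf) = 3.74% + 0.6574 × (4.85% − 3.74%) = 4.4697%
α = Rp − E[R] = 2.04% − 4.4697% = -2.4297

-2.43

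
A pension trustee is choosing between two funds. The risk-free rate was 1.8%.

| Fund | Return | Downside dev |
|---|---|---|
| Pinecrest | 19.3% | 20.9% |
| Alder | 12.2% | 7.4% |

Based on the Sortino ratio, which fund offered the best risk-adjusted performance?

Alder

Pinecrest: Sortino ratio = (19.3% − 1.8%) / 20.9% = 0.837
Alder: Sortino ratio = (12.2% − 1.8%) / 7.4% = 1.405
Highest: Alder (1.405).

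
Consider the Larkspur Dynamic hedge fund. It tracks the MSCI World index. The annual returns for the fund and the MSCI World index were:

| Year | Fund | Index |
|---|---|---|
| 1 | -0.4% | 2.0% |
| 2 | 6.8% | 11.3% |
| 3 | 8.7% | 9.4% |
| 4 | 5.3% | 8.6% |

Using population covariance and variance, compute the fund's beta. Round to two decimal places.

r̄p = 5.1000%,  r̄m = 7.8250%
Cov = Σ(rp − r̄p)(rm − r̄m) / 4 = 10.9425
Var(rm) = Σ(rm − r̄m)² / 4 = 12.2719
β = Cov / Var = 10.9425 / 12.2719 = 0.8917

0.89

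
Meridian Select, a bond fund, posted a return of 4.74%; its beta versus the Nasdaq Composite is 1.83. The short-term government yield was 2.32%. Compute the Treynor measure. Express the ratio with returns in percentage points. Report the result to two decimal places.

1.32

Treynor = (Rp − Rf) / β = (4.74% − 2.32%) / 1.83 = 2.42 / 1.83 = 1.3224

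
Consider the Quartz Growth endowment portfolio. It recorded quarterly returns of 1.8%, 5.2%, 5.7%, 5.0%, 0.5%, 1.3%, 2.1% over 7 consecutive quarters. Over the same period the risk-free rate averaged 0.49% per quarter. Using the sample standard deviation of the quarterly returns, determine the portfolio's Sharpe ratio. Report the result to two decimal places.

r̄ = (1.8 + 5.2 + 5.7 + 5 + 0.5 + 1.3 + 2.1) / 7 = 3.0857%
Σ(r − r̄)² = (1.8 − 3.0857)² + (5.2 − 3.0857)² + … = 27.4686
σ = √[27.4686 / 6] = 2.1396%
Sharpe = (r̄ − rf) / σ = (3.0857 − 0.49) / 2.1396 = 2.5957 / 2.1396 = 1.2132

1.21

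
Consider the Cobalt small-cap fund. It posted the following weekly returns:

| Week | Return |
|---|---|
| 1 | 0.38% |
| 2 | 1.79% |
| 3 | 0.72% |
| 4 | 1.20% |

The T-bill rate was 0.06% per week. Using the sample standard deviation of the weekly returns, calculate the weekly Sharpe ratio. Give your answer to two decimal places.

Mean return r̄ = 4.090 / 4 = 1.0225%
Σ(r − r̄)² = (0.38 − 1.0225)² + (1.79 − 1.0225)² + (0.72 − 1.0225)² + … = 1.1249
σ = √[1.1249 / 3] = 0.6123%
Sharpe = (r̄ − rf) / σ = (1.0225 − 0.06) / 0.6123 = 0.9625 / 0.6123 = 1.5719

1.57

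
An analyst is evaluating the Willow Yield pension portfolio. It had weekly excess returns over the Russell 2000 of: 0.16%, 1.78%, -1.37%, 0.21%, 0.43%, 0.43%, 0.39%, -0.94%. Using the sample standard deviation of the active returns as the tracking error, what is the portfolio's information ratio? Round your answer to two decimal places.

0.14

Mean return r̄ = 1.090 / 8 = 0.1363%
Sample σ = √[Σ(r − r̄)² / 7] = √[6.3720 / 7] = √0.9103 = 0.9541%
IR = r̄ / tracking error = 0.1363 / 0.9541 = 0.1429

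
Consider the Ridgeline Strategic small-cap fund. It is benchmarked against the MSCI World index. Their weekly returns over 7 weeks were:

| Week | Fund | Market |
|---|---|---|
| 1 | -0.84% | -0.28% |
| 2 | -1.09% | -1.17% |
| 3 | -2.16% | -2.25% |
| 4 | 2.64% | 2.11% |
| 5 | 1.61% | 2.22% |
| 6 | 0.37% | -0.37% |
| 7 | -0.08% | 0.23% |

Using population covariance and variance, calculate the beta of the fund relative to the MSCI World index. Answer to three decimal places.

0.955

r̄p = 0.0643%,  r̄m = 0.0700%
Cov = Σ(rp − r̄p)(rm − r̄m) / 7 = 2.1898
Var(rm) = Σ(rm − r̄m)² / 7 = 2.2923
β = Cov / Var = 2.1898 / 2.2923 = 0.9553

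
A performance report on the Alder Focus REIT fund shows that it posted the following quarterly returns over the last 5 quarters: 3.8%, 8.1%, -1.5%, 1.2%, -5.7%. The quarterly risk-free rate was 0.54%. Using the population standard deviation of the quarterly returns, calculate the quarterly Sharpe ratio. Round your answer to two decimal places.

Mean return μ = 5.90 / 5 = 1.1800%
Σ(r − μ)² = (3.8 − 1.1800)² + (8.1 − 1.1800)² + … = 109.2680
population σ = √(109.2680 / 5) = √21.8536 = 4.6748%
Sharpe = (μ − rf) / σ = (1.1800 − 0.54) / 4.6748 = 0.6400 / 4.6748 = 0.1369

0.14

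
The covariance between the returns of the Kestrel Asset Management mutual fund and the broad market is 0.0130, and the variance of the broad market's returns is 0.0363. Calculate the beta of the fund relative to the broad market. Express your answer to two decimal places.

0.36

β = Cov(Rp, Rm) / Var(Rm) = 0.0130 / 0.0363 = 0.3581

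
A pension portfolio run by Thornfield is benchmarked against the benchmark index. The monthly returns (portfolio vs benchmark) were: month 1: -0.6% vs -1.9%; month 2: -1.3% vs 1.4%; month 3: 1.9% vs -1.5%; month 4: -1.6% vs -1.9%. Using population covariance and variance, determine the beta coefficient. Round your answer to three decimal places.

-0.269

r̄p = -0.4000%,  r̄m = -0.9750%
Cov = Σ(rp − r̄p)(rm − r̄m) / 4 = -0.5125
Var(rm) = Σ(rm − r̄m)² / 4 = 1.9069
β = Cov / Var = -0.5125 / 1.9069 = -0.2688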